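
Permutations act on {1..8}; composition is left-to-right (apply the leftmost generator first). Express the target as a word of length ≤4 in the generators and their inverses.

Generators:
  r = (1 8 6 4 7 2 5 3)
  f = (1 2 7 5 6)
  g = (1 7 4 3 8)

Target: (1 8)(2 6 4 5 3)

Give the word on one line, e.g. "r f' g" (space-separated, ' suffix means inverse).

r f

  after r: (1 8 6 4 7 2 5 3)
  after f: (1 8)(2 6 4 5 3)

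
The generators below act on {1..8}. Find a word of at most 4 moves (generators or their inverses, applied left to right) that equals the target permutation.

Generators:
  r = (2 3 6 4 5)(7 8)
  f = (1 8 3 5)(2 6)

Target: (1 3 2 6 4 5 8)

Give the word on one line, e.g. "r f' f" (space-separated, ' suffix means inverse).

f r' r' f

  after f: (1 8 3 5)(2 6)
  after r': (1 7 8 2 3 4 6 5)
  after r': (1 8 5)(3 6 4)
  after f: (1 3 2 6 4 5 8)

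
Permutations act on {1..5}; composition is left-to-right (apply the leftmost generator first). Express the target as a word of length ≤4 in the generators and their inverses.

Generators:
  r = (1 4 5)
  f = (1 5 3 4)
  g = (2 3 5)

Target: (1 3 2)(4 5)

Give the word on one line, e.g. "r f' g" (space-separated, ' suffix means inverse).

  after g': (2 5 3)
  after r': (1 5 3 2 4)
  after f: (1 3 2)(4 5)

g' r' f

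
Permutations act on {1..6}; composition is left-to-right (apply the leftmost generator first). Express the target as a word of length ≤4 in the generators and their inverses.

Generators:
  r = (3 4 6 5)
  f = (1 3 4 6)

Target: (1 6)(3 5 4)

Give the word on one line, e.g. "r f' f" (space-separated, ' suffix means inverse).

  after f: (1 3 4 6)
  after r: (1 4 5 3 6)
  after r: (1 6)(3 5 4)

f r r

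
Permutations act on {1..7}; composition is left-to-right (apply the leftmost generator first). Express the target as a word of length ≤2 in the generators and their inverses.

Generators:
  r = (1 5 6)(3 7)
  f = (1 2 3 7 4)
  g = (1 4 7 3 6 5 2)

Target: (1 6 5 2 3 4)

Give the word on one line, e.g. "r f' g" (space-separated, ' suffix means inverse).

r' f

  after r': (1 6 5)(3 7)
  after f: (1 6 5 2 3 4)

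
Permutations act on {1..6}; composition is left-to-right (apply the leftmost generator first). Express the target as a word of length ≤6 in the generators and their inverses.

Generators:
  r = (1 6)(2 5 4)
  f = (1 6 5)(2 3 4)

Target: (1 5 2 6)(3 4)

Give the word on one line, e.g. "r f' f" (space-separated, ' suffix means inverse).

  after r: (1 6)(2 5 4)
  after f: (1 5 2)(3 4)
  after r: (1 4 3 2 6)
  after r: (1 2)(3 5 4)
  after r: (1 5 2 6)(3 4)

r f r r r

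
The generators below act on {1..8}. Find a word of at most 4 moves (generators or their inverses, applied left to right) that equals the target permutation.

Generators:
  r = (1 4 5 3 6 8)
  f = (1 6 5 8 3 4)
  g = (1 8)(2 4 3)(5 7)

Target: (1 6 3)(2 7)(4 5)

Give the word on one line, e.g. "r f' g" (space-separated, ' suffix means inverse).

r g r g

  after r: (1 4 5 3 6 8)
  after g: (1 3 6)(2 4 7 5)
  after r: (1 6 4 7 3 8)(2 5)
  after g: (1 6 3)(2 7)(4 5)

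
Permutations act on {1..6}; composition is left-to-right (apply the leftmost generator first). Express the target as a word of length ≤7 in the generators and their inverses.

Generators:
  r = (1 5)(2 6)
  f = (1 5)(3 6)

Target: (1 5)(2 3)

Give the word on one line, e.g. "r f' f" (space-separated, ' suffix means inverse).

  after f': (1 5)(3 6)
  after r': (2 6 3)
  after f: (1 5)(2 3)
  after r: (2 3 6)
  after r: (1 5)(2 3)

f' r' f r r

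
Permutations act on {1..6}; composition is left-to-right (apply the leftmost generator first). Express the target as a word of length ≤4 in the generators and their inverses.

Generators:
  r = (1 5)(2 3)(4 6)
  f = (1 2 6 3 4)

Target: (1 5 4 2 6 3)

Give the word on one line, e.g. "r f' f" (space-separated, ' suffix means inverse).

  after r': (1 5)(2 3)(4 6)
  after f': (1 5 4 2 6 3)

r' f'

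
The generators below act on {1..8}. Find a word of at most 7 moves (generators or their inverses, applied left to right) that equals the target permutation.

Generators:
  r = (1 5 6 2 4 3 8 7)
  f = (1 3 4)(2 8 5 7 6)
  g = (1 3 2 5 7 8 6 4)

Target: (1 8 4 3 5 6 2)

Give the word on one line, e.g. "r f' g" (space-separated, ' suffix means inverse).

  after g: (1 3 2 5 7 8 6 4)
  after g: (1 2 7 6)(3 5 8 4)
  after g: (1 5 6 3 7 4 2 8)
  after f: (1 7)(2 5)(3 6 4 8)
  after r': (1 8 4 3 5 6 2)

g g g f r'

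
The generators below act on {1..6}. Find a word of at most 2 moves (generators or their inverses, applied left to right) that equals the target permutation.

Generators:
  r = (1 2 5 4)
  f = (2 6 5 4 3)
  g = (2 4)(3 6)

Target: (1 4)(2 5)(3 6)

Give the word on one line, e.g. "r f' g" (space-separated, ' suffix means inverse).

  after r: (1 2 5 4)
  after g': (1 4)(2 5)(3 6)

r g'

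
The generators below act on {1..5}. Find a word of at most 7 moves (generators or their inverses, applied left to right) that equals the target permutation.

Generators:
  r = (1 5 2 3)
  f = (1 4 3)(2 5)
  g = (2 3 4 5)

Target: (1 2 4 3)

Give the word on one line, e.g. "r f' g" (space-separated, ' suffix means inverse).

g g f g r

  after g: (2 3 4 5)
  after g: (2 4)(3 5)
  after f: (1 4 5)(2 3)
  after g: (1 5)(2 4)
  after r: (1 2 4 3)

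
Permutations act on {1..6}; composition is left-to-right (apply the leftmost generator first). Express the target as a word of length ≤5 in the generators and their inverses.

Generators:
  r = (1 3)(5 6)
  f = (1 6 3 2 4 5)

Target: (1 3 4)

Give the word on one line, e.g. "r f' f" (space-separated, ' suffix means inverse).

r f r' f'

  after r: (1 3)(5 6)
  after f: (1 2 4 5 3 6)
  after r': (1 2 4 6 3 5)
  after f': (1 3 4)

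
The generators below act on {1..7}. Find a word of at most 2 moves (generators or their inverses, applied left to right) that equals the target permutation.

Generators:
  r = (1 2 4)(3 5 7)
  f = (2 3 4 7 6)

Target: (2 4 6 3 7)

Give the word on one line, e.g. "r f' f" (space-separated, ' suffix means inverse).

f f

  after f: (2 3 4 7 6)
  after f: (2 4 6 3 7)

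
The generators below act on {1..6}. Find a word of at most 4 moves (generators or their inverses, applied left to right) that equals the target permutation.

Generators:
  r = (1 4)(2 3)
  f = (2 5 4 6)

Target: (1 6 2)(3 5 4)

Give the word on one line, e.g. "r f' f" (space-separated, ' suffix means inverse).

  after f: (2 5 4 6)
  after r: (1 4 6 3 2 5)
  after f: (1 6 3 5)(2 4)
  after r': (1 6 2)(3 5 4)

f r f r'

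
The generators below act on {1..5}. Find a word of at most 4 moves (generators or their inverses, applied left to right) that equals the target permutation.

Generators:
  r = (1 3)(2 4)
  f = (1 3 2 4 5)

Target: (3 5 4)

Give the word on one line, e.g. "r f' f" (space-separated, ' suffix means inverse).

  after r: (1 3)(2 4)
  after f': (3 5 4)
  after r': (1 3 5 2 4)
  after r': (3 5 4)

r f' r' r'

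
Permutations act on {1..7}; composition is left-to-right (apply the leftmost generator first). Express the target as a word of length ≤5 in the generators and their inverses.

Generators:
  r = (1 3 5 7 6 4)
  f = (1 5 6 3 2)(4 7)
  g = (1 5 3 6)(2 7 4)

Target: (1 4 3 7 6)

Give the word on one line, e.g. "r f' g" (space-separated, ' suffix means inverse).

f f r' f

  after f: (1 5 6 3 2)(4 7)
  after f: (1 6 2 5 3)
  after r': (1 7 5)(2 3 4 6)
  after f: (1 4 3 7 6)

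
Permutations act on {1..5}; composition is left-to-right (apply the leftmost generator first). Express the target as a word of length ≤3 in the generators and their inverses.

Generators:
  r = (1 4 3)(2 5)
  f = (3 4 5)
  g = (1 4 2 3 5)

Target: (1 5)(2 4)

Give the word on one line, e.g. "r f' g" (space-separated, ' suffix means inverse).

f' g'

  after f': (3 5 4)
  after g': (1 5)(2 4)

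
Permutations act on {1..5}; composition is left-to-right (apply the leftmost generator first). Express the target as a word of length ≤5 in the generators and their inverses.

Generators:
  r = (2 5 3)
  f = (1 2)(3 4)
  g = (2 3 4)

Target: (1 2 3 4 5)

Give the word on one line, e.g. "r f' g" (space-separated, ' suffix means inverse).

g g r r f

  after g: (2 3 4)
  after g: (2 4 3)
  after r: (2 4)(3 5)
  after r: (2 4 5)
  after f: (1 2 3 4 5)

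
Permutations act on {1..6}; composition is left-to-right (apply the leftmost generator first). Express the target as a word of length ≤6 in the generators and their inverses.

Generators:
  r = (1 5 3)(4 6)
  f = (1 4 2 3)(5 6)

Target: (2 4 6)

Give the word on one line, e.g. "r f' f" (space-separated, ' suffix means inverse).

  after f': (1 3 2 4)(5 6)
  after r': (1 5 4 3 2 6)
  after f': (1 6 3 4 2 5)
  after f': (1 5 3)(2 6)
  after r': (2 4 6)

f' r' f' f' r'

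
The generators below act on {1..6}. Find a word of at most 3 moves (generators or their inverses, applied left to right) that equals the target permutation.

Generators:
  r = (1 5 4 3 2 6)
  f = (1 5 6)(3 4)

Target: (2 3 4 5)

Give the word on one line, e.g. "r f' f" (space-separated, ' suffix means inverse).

  after f': (1 6 5)(3 4)
  after f': (1 5 6)
  after r': (2 3 4 5)

f' f' r'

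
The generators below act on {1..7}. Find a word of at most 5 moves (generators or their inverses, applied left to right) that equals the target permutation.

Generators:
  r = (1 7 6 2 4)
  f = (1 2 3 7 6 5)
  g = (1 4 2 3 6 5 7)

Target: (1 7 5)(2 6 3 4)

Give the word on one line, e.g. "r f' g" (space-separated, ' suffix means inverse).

  after g': (1 7 5 6 3 2 4)
  after r: (1 6 3 4 7 5 2)
  after f': (1 7 6 2 5)(3 4)
  after g: (2 7 5 4 6 3)
  after r: (1 7 5)(2 6 3 4)

g' r f' g r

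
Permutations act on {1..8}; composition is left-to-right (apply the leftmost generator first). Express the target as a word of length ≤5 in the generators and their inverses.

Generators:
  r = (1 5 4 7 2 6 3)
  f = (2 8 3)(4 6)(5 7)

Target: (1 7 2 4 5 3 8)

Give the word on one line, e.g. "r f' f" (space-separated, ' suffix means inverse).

f' r r r

  after f': (2 3 8)(4 6)(5 7)
  after r: (1 5 2)(3 8 6 7 4)
  after r: (1 4)(2 5 6)(3 8)
  after r: (1 7 2 4 5 3 8)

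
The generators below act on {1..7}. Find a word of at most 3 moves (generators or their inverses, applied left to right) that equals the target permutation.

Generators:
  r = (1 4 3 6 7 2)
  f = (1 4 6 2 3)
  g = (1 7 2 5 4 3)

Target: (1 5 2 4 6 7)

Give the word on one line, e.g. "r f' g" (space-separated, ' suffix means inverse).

f g'

  after f: (1 4 6 2 3)
  after g': (1 5 2 4 6 7)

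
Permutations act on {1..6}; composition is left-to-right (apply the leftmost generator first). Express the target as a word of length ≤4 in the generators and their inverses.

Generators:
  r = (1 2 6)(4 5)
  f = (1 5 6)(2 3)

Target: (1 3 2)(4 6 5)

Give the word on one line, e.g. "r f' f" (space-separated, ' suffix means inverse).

r f

  after r: (1 2 6)(4 5)
  after f: (1 3 2)(4 6 5)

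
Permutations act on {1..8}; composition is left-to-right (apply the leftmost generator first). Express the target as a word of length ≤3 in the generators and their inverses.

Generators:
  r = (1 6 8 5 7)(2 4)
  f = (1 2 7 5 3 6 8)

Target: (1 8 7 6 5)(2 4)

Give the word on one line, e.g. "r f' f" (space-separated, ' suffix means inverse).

  after r': (1 7 5 8 6)(2 4)
  after r': (1 5 6 7 8)
  after r': (1 8 7 6 5)(2 4)

r' r' r'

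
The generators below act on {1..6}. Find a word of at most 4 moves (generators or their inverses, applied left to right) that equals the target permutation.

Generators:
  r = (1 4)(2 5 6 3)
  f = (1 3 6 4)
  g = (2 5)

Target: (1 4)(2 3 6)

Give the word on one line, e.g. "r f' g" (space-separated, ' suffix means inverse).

  after r': (1 4)(2 3 6 5)
  after g': (1 4)(2 3 6)

r' g'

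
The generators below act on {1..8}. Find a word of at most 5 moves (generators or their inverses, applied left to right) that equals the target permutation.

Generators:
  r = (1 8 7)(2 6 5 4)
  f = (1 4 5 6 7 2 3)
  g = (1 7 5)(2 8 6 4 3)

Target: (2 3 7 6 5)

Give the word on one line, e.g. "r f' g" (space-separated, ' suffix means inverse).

  after g: (1 7 5)(2 8 6 4 3)
  after r': (1 8 2)(3 4)(5 7 6)
  after f': (1 8 7 5 6 4 2 3)
  after r': (2 3 7 6 5)

g r' f' r'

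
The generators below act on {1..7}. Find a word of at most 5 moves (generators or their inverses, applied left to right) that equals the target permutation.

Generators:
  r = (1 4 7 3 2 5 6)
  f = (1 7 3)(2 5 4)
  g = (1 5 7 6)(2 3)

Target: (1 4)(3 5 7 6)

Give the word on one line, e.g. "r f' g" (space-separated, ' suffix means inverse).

r r g' f g'

  after r: (1 4 7 3 2 5 6)
  after r: (1 7 2 6 4 3 5)
  after g': (1 5 6 4 2 7 3)
  after f: (1 4 5 6 2 3 7)
  after g': (1 4)(3 5 7 6)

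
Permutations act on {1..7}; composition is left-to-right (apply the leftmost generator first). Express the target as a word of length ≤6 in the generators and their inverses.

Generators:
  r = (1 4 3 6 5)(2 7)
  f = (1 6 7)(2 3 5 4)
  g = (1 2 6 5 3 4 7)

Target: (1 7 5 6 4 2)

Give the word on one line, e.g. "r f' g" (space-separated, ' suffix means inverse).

  after g': (1 7 4 3 5 6 2)
  after f: (2 6 3 4 5 7)
  after f: (1 6 5)(2 7 3)
  after f: (1 7 5 6 4 2)

g' f f f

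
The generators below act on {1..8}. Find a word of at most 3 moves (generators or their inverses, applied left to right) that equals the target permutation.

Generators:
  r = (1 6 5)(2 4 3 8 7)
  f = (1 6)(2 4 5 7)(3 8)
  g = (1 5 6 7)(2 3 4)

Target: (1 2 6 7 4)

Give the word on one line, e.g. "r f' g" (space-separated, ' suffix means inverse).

  after r': (1 5 6)(2 7 8 3 4)
  after f': (1 4 7 3 2 5)
  after g: (1 2 6 7 4)

r' f' g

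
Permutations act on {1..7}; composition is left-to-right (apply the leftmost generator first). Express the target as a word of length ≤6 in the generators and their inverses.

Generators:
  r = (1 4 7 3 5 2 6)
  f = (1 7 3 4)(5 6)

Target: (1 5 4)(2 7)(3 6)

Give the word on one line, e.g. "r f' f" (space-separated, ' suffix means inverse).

r r f' r' f

  after r: (1 4 7 3 5 2 6)
  after r: (1 7 5 6 4 3 2)
  after f': (2 4 7 6 3)
  after r': (1 6 7 2)(3 5)
  after f: (1 5 4)(2 7)(3 6)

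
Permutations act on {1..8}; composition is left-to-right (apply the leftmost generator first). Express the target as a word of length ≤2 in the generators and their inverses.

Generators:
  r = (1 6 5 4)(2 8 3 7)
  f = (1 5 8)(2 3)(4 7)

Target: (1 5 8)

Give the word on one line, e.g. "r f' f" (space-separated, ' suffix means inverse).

  after f': (1 8 5)(2 3)(4 7)
  after f': (1 5 8)

f' f'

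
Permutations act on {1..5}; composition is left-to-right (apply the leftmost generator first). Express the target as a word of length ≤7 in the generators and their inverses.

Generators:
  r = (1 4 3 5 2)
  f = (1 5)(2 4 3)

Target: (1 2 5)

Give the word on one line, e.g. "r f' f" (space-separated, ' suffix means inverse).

  after f': (1 5)(2 3 4)
  after r: (1 2 5 4)
  after r: (3 5)
  after r: (1 4 3 2)
  after f': (1 2 5)

f' r r r f'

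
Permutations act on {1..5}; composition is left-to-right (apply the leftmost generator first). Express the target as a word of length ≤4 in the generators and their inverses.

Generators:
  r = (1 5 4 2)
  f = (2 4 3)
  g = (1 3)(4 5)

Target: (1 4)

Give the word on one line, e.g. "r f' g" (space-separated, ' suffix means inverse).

  after f: (2 4 3)
  after r: (1 5 4 3)
  after g': (1 4)

f r g'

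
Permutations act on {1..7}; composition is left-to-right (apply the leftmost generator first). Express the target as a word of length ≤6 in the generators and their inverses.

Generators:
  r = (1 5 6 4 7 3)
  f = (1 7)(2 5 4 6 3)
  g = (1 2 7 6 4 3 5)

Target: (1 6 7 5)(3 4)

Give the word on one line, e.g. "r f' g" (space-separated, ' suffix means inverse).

  after f': (1 7)(2 3 6 4 5)
  after f': (2 6 5 3 4)
  after r': (1 3 6)(2 5 7 4)
  after f': (1 6 7 5)(3 4)

f' f' r' f'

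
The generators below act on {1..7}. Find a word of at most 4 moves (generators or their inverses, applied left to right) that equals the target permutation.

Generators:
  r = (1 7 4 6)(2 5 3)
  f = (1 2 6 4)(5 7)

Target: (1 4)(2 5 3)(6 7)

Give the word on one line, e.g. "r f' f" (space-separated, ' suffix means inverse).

r' r'

  after r': (1 6 4 7)(2 3 5)
  after r': (1 4)(2 5 3)(6 7)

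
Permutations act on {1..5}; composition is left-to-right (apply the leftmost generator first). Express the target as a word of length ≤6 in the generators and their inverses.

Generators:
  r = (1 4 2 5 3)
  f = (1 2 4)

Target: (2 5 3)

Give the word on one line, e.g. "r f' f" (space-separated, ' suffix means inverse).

  after r: (1 4 2 5 3)
  after f: (2 5 3)
  after f: (1 2 5 3 4)
  after f: (1 4 2 5 3)
  after f: (2 5 3)

r f f f f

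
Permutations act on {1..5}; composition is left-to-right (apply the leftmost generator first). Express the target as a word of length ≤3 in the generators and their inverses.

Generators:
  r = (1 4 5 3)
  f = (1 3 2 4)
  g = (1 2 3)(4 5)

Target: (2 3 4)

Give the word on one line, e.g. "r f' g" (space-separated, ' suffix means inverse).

  after r': (1 3 5 4)
  after g: (2 3 4)

r' g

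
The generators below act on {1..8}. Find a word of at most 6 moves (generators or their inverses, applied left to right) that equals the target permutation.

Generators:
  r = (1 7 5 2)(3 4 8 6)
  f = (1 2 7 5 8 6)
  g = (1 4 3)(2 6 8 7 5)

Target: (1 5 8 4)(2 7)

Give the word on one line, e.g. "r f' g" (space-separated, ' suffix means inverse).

g' r f r f'

  after g': (1 3 4)(2 5 7 8 6)
  after r: (1 4 7 6)(3 8)
  after f: (1 4 5 8 3 6 2 7)
  after r: (1 8 4 2 5 6)
  after f': (1 5 8 4)(2 7)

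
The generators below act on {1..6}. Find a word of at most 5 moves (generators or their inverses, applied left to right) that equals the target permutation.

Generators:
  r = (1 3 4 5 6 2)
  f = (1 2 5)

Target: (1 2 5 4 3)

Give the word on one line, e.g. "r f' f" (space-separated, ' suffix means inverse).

  after f: (1 2 5)
  after r: (2 6)(3 4 5)
  after f: (1 2 6 5 3 4)
  after r: (3 5 4)
  after f: (1 2 5 4 3)

f r f r f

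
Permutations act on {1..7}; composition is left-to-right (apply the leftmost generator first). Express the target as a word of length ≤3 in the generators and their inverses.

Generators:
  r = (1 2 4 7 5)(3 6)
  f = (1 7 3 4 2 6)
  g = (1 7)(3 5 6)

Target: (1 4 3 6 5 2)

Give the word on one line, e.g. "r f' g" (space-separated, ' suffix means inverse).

  after r: (1 2 4 7 5)(3 6)
  after r: (1 4 5 2 7)
  after g': (1 4 3 6 5 2)

r r g'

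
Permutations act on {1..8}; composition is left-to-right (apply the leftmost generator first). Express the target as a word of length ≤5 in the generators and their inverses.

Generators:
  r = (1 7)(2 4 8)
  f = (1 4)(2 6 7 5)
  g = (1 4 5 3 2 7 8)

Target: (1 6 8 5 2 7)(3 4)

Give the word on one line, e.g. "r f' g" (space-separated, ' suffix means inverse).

r g r f g

  after r: (1 7)(2 4 8)
  after g: (1 8 7 4)(2 5 3)
  after r: (1 2 5 3 4 7 8)
  after f: (1 6 7 8 4 5 3)
  after g: (1 6 8 5 2 7)(3 4)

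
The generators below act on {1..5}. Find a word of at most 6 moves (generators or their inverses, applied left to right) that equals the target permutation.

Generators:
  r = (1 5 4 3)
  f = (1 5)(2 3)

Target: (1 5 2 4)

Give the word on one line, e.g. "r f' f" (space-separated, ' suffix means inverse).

r r f' r'

  after r: (1 5 4 3)
  after r: (1 4)(3 5)
  after f': (1 4 5 2 3)
  after r': (1 5 2 4)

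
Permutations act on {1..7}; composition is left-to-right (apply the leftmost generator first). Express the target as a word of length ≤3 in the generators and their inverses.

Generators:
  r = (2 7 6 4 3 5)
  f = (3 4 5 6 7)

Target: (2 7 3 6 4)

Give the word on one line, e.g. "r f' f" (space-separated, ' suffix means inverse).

  after r: (2 7 6 4 3 5)
  after f': (2 6 3 4 7 5)
  after r': (2 7 3 6 4)

r f' r'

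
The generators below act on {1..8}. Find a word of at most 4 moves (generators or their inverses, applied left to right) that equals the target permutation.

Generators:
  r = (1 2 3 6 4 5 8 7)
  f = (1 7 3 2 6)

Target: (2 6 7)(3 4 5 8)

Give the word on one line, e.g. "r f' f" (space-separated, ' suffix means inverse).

f f r f

  after f: (1 7 3 2 6)
  after f: (1 3 6 7 2)
  after r: (1 6)(3 4 5 8 7)
  after f: (2 6 7)(3 4 5 8)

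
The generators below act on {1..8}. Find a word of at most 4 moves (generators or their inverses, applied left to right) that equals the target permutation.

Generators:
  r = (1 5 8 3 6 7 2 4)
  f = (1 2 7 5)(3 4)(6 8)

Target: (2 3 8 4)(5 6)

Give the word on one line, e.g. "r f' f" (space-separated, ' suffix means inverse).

  after r: (1 5 8 3 6 7 2 4)
  after f: (2 3 8 4)(5 6)

r f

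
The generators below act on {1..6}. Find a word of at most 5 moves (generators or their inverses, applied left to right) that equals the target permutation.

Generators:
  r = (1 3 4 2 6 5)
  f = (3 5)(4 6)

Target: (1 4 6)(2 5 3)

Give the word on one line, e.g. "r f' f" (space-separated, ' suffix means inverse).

  after r: (1 3 4 2 6 5)
  after f': (1 5)(2 4)(3 6)
  after r': (1 6)(2 3)
  after f: (1 4 6)(2 5 3)

r f' r' f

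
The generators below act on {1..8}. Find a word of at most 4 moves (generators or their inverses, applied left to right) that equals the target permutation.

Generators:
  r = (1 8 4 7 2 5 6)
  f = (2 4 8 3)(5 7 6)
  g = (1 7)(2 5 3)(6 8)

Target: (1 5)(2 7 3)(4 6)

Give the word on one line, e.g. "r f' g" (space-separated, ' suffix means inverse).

r g' r'

  after r: (1 8 4 7 2 5 6)
  after g': (1 6 7 3 5 8 4)
  after r': (1 5)(2 7 3)(4 6)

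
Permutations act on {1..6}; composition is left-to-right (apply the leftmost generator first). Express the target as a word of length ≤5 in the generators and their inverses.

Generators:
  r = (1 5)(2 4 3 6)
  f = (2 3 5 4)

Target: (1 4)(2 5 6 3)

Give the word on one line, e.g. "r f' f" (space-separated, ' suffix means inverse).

f' r f

  after f': (2 4 5 3)
  after r: (1 5 6 2 3 4)
  after f: (1 4)(2 5 6 3)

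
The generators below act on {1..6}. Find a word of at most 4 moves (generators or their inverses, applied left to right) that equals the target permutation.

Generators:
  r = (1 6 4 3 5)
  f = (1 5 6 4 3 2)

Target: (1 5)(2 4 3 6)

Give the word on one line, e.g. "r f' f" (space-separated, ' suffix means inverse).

f' r' f r'

  after f': (1 2 3 4 6 5)
  after r': (1 2 4)(3 6)
  after f: (2 3 4 5 6)
  after r': (1 5)(2 4 3 6)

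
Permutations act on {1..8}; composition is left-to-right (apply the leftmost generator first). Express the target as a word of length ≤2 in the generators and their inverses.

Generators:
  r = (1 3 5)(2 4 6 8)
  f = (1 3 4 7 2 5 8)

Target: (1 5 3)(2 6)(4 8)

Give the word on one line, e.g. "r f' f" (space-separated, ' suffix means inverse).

  after r: (1 3 5)(2 4 6 8)
  after r: (1 5 3)(2 6)(4 8)

r r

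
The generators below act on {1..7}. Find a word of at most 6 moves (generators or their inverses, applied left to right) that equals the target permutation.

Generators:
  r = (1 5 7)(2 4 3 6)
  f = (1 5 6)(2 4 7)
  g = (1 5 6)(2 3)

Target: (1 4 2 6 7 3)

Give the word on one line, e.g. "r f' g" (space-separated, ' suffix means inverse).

  after f': (1 6 5)(2 7 4)
  after g: (2 7 4 3)
  after f': (1 6 5)(2 4 3 7)
  after r': (1 3 5 7 6)
  after r': (1 4 2 6 7 3)

f' g f' r' r'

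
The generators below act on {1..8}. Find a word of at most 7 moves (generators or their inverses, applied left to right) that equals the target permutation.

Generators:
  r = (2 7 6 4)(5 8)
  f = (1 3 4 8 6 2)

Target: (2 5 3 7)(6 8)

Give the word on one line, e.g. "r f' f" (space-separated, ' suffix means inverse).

  after r: (2 7 6 4)(5 8)
  after f: (1 3 4)(2 7)(5 6 8)
  after r: (1 3 2 6 5 4)
  after f': (2 8 4)(3 6 5)
  after r': (2 5 3 7)(6 8)

r f r f' r'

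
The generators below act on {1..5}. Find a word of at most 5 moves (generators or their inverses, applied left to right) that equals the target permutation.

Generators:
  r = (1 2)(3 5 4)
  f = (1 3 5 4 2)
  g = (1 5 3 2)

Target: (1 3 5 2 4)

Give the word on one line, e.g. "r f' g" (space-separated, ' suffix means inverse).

r g f

  after r: (1 2)(3 5 4)
  after g: (2 5 4)
  after f: (1 3 5 2 4)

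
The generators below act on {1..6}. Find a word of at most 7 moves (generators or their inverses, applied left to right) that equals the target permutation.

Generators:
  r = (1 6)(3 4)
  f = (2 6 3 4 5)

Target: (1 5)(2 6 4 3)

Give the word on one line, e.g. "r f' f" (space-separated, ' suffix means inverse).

  after f': (2 5 4 3 6)
  after r: (1 6 2 5 3)
  after f': (1 2 4 3)(5 6)
  after r': (1 2 3 6 5)
  after f': (1 5)(2 6 4 3)

f' r f' r' f'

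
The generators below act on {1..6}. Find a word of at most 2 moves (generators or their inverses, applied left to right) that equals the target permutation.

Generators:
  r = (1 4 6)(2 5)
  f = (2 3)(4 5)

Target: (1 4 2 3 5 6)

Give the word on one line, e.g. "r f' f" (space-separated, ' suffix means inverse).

  after f: (2 3)(4 5)
  after r: (1 4 2 3 5 6)

f r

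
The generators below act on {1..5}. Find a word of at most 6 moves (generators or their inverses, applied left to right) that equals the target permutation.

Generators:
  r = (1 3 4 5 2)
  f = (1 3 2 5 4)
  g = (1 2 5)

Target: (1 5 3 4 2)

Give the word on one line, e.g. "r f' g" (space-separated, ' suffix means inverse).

r' g' r' g

  after r': (1 2 5 4 3)
  after g': (3 5 4)
  after r': (1 2 5 3 4)
  after g: (1 5 3 4 2)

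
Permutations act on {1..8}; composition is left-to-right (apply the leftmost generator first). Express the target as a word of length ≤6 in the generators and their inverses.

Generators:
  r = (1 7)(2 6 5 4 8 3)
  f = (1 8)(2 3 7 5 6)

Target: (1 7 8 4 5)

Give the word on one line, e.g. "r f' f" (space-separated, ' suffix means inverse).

f f f f r'

  after f: (1 8)(2 3 7 5 6)
  after f: (2 7 6 3 5)
  after f: (1 8)(2 5 3 6 7)
  after f: (2 6 5 7 3)
  after r': (1 7 8 4 5)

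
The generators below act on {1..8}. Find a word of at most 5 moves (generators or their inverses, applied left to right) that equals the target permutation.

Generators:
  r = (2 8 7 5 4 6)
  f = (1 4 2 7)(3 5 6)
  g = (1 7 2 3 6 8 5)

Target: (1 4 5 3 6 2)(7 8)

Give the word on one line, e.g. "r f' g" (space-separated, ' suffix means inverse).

r' f' g r' r'

  after r': (2 6 4 5 7 8)
  after f': (1 7 8 4 3 6)(2 5)
  after g: (1 2)(3 8 4 6 7 5)
  after r': (1 6 8 5 3 2)
  after r': (1 4 5 3 6 2)(7 8)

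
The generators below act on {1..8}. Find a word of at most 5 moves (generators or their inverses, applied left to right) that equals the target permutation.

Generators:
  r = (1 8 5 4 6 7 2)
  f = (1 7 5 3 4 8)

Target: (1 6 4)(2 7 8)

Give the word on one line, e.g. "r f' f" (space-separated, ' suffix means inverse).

r f' r f'

  after r: (1 8 5 4 6 7 2)
  after f': (1 4 6)(2 8 7)(3 5)
  after r: (1 6 8 2 5 3 4 7)
  after f': (1 6 4)(2 7 8)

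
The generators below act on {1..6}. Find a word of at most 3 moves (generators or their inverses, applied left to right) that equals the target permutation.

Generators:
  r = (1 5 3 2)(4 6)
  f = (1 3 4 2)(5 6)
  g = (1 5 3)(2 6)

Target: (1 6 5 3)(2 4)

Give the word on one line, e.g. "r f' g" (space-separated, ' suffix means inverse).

  after g': (1 3 5)(2 6)
  after r: (1 2 4 6)
  after g: (1 6 5 3)(2 4)

g' r g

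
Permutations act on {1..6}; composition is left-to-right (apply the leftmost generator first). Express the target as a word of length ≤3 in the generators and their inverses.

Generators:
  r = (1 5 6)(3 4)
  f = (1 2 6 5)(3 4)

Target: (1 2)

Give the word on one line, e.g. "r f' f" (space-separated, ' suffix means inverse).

  after r': (1 6 5)(3 4)
  after f': (1 2)

r' f'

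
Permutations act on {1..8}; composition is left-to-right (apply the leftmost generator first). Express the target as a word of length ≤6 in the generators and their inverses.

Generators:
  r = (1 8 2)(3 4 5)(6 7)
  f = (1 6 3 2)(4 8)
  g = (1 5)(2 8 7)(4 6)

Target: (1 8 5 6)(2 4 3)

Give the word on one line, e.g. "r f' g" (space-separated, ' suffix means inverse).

  after f: (1 6 3 2)(4 8)
  after r': (1 7 6 5 4)(3 8)
  after f': (1 7)(2 3 4)(5 8 6)
  after f': (1 7 2 6 5 4 3 8)
  after g': (1 8 5 6)(2 4 3)

f r' f' f' g'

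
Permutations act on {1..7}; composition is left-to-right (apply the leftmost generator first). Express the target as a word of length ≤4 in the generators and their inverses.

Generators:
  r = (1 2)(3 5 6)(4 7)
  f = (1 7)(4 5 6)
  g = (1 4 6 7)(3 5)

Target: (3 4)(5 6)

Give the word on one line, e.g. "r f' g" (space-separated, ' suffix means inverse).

f' r' r' f'

  after f': (1 7)(4 6 5)
  after r': (1 4 5 7 2)(3 6)
  after r': (1 7)(3 5 4)
  after f': (3 4)(5 6)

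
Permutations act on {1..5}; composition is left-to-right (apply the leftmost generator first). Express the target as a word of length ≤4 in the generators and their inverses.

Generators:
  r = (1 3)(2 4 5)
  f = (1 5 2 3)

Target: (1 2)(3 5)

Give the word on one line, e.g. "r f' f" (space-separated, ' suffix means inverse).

f f

  after f: (1 5 2 3)
  after f: (1 2)(3 5)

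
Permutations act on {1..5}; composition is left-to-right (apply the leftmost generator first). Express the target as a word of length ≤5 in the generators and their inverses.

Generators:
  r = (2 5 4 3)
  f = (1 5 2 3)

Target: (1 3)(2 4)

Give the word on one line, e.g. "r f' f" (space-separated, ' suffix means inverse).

  after r: (2 5 4 3)
  after f: (1 5 4)
  after f: (1 2 3)(4 5)
  after r': (1 3)(2 4)

r f f r'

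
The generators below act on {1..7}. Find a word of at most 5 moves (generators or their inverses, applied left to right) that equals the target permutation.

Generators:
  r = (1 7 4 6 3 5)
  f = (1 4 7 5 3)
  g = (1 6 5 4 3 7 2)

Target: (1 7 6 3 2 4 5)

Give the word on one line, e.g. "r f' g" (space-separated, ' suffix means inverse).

  after f: (1 4 7 5 3)
  after g': (1 5 4 3 2 7 6)
  after f': (1 7 6 3 2 4 5)

f g' f'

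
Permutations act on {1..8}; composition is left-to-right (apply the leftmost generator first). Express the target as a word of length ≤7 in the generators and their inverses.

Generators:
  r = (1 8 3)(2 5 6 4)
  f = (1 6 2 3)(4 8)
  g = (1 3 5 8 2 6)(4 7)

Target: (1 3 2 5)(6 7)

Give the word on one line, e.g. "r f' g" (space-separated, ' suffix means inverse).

  after f: (1 6 2 3)(4 8)
  after g': (1 2)(3 6 8 7 4 5)
  after f': (1 6 4 5 2 3)(7 8)
  after g: (2 5 6 7)(4 8)
  after f': (1 3 2 5)(6 7)

f g' f' g f'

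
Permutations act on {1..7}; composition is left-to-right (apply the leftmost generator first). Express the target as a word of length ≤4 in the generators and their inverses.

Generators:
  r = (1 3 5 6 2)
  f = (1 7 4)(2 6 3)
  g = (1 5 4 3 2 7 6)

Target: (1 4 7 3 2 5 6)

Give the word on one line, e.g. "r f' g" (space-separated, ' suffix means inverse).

f' r

  after f': (1 4 7)(2 3 6)
  after r: (1 4 7 3 2 5 6)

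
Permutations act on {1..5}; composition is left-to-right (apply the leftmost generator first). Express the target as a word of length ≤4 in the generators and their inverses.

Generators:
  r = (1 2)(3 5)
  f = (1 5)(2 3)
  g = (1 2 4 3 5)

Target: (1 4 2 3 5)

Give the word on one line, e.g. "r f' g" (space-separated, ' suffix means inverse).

r' f' g'

  after r': (1 2)(3 5)
  after f': (1 3)(2 5)
  after g': (1 4 2 3 5)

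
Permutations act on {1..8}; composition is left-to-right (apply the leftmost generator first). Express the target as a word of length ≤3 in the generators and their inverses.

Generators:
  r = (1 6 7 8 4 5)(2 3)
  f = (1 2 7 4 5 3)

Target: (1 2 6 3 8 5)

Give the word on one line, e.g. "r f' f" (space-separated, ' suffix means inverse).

  after r': (1 5 4 8 7 6)(2 3)
  after f: (1 3 7 6 2)(4 8)
  after r: (1 2 6 3 8 5)

r' f r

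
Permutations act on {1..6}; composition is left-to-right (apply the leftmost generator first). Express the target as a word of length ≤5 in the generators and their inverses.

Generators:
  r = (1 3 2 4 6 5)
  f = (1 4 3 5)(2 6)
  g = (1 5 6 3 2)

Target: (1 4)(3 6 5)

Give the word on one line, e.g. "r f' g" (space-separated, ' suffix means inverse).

  after f': (1 5 3 4)(2 6)
  after f': (1 3)(4 5)
  after g': (1 6 5 4)(2 3)
  after r': (1 4 5 2)
  after g': (1 4)(3 6 5)

f' f' g' r' g'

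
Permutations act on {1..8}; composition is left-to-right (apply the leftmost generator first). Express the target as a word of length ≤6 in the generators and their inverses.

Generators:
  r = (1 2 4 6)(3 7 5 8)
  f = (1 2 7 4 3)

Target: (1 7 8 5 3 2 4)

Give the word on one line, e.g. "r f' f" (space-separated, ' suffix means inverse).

r f' f' r

  after r: (1 2 4 6)(3 7 5 8)
  after f': (2 7 5 8 4 6 3)
  after f': (1 3)(4 6)(5 8 7)
  after r: (1 7 8 5 3 2 4)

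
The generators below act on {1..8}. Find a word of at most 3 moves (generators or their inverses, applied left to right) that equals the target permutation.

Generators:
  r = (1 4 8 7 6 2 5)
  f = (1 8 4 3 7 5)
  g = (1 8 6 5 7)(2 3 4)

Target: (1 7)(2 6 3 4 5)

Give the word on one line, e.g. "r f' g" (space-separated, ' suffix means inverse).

  after r': (1 5 2 6 7 8 4)
  after f': (1 7)(2 6 3 4 5)

r' f'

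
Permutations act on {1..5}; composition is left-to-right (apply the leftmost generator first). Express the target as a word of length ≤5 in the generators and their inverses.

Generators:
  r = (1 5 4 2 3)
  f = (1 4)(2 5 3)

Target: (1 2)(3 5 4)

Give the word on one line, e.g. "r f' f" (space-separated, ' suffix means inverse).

  after r: (1 5 4 2 3)
  after r: (1 4 3 5 2)
  after r: (1 2 5 3 4)
  after r: (1 3 2 4 5)
  after f: (1 2)(3 5 4)

r r r r f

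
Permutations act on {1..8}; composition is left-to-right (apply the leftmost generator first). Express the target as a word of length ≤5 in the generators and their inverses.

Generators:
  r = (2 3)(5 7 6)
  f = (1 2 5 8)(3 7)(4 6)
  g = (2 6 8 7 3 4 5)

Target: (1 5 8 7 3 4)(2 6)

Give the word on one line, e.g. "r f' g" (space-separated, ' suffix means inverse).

  after g: (2 6 8 7 3 4 5)
  after f: (1 2 4 8 3 6)
  after f: (1 5 8 7 3 4)(2 6)

g f f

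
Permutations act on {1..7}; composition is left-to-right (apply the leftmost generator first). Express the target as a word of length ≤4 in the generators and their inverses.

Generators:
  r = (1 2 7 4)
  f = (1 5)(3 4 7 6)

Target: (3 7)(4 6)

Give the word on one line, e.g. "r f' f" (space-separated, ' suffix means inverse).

f' f'

  after f': (1 5)(3 6 7 4)
  after f': (3 7)(4 6)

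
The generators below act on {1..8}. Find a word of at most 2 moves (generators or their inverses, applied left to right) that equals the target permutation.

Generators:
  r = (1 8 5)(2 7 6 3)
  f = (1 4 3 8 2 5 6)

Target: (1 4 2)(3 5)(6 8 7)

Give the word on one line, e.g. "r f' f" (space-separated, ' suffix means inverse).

f r

  after f: (1 4 3 8 2 5 6)
  after r: (1 4 2)(3 5)(6 8 7)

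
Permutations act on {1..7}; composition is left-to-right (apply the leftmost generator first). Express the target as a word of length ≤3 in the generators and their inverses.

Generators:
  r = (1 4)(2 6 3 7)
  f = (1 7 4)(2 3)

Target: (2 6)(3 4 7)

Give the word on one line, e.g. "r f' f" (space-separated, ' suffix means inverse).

r f

  after r: (1 4)(2 6 3 7)
  after f: (2 6)(3 4 7)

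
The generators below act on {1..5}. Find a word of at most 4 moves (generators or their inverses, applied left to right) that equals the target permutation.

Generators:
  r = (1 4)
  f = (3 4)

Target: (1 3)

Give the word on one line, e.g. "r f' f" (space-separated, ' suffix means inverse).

  after r': (1 4)
  after f: (1 3 4)
  after r: (1 3)

r' f r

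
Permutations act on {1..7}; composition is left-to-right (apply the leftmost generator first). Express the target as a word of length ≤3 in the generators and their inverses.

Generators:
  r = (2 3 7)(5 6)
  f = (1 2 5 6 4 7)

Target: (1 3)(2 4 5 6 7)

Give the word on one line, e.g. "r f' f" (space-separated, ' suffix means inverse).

  after r': (2 7 3)(5 6)
  after f': (1 7 3)(2 4 6)
  after r': (1 3)(2 4 5 6 7)

r' f' r'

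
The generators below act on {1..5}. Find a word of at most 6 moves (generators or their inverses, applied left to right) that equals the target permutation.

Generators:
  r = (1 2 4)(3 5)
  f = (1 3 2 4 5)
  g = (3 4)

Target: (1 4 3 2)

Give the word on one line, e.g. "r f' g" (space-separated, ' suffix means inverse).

  after f: (1 3 2 4 5)
  after f: (1 2 5 3 4)
  after g': (1 2 5 4)
  after f: (1 4 3 2)

f f g' f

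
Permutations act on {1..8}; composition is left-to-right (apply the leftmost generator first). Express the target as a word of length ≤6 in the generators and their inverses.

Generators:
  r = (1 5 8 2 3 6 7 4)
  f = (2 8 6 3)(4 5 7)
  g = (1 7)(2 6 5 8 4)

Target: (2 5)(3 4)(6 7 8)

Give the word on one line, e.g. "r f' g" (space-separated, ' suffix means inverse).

  after f': (2 3 6 8)(4 7 5)
  after r': (1 4 6 5 7)
  after r': (1 7 4 3 2 8 5 6)
  after g': (2 5)(3 4)(6 7 8)

f' r' r' g'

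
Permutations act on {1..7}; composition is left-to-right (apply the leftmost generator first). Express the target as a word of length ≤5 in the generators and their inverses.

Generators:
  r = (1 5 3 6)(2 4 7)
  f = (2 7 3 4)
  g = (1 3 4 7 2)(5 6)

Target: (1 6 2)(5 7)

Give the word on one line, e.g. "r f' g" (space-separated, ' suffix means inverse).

  after f: (2 7 3 4)
  after r: (1 5 3 7 6)
  after f: (1 5 4 2 7 6)
  after f: (1 5 2 3 4 7 6)
  after g': (1 6 2)(5 7)

f r f f g'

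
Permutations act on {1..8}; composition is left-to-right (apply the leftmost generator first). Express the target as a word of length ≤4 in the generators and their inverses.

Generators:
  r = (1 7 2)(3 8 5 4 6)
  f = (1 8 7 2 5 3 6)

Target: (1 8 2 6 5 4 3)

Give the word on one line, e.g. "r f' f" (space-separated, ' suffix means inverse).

  after r: (1 7 2)(3 8 5 4 6)
  after f': (1 8 2 6 5 4 3)

r f'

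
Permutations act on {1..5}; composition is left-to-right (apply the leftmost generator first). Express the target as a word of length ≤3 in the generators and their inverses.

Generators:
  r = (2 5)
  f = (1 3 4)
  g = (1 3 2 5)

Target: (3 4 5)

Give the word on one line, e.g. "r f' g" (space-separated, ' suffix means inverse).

  after f: (1 3 4)
  after r: (1 3 4)(2 5)
  after g': (3 4 5)

f r g'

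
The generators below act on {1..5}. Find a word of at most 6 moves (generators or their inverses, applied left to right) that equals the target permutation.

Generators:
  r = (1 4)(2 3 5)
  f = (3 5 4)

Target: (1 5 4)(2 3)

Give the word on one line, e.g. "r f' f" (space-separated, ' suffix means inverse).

r f' r r f

  after r: (1 4)(2 3 5)
  after f': (1 5 2 4)
  after r: (1 2)(3 5)
  after r: (1 3 2 4)
  after f: (1 5 4)(2 3)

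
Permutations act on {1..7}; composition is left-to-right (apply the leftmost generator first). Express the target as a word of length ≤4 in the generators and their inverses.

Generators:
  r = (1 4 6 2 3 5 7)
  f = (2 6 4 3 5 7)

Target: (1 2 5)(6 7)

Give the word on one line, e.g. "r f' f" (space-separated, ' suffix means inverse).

f r f' f'

  after f: (2 6 4 3 5 7)
  after r: (1 4 5)(3 7)
  after f': (1 6 2 7 4 3 5)
  after f': (1 2 5)(6 7)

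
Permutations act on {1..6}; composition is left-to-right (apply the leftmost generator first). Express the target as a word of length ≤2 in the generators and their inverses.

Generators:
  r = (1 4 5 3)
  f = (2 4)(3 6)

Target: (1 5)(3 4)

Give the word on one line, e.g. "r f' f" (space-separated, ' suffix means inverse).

  after r: (1 4 5 3)
  after r: (1 5)(3 4)

r r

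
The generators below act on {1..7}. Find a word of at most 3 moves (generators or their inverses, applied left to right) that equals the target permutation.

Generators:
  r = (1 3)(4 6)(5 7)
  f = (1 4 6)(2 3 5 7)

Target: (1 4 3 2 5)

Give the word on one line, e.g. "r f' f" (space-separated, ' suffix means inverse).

f' r'

  after f': (1 6 4)(2 7 5 3)
  after r': (1 4 3 2 5)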